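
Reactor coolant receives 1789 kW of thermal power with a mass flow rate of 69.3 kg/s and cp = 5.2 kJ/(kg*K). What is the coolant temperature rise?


dT = Q / (m_dot * cp)
dT = 1789 / (69.3 * 5.2)
dT = 4.9645 C

4.9645


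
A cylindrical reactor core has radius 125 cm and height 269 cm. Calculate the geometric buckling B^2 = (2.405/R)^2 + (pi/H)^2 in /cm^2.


B^2 = (2.405/R)^2 + (pi/H)^2
B^2 = (2.405/125)^2 + (pi/269)^2
B^2 = 5.0657e-04 /cm^2

5.0657e-04


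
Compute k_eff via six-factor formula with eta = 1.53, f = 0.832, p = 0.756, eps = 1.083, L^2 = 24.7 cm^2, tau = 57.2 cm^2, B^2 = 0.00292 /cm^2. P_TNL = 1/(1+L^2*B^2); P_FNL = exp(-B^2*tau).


k_inf = eta*f*p*eps = 1.53*0.832*0.756*1.083 = 1.042233
P_TNL = 1/(1 + L^2*B^2) = 1/(1 + 24.7*0.00292) = 0.9327279
P_FNL = exp(-B^2*tau) = exp(-0.00292*57.2) = 0.8461793
k_eff = k_inf * P_TNL * P_FNL = 1.042233 * 0.9327279 * 0.8461793
k_eff = 0.82259

0.82259


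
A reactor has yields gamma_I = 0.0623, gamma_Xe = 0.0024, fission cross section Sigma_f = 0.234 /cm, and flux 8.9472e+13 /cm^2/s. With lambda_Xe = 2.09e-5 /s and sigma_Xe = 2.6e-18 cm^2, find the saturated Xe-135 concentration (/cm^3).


Xe_eq = (gamma_I + gamma_Xe) * Sigma_f * phi / (lambda_Xe + sigma_Xe * phi)
Numerator = (0.0623 + 0.0024) * 0.234 * 8.9472e+13 = 1.354588e+12
Denominator = 2.09e-5 + 2.6e-18 * 8.9472e+13 = 2.535272e-04
Xe_eq = 1.354588e+12 / 2.535272e-04 = 5.3430e+15 /cm^3

5.3430e+15


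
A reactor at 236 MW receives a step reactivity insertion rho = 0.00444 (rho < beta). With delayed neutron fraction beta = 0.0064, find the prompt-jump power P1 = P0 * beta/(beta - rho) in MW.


P1/P0 = beta / (beta - rho)
P1/P0 = 0.0064 / (0.0064 - 0.00444) = 3.265306
P1 = 236 * 3.265306 = 770.61 MW

770.61


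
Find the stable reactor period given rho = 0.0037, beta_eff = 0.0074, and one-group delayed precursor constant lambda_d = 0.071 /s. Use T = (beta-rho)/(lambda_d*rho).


T = (beta - rho) / (lambda_d * rho)
T = (0.0074 - 0.0037) / (0.071 * 0.0037)
T = 14.085 s

14.085


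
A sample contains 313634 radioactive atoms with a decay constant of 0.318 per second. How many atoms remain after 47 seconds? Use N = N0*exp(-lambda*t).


N = N0 * exp(-lambda * t)
N = 313634 * exp(-0.318 * 47)
N = 0.10126

0.10126


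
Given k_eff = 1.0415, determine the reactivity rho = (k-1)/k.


rho = (k_eff - 1) / k_eff
rho = (1.0415 - 1) / 1.0415
rho = 0.039846

0.039846


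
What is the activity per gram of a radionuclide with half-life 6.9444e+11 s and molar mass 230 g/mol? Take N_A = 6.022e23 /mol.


lambda = ln(2) / t_half = ln(2) / 6.9444e+11 = 9.981383e-13 /s
SA = lambda * N_A / M
SA = 9.981383e-13 * 6.022e23 / 230
SA = 2.6134e+09 Bq/g

2.6134e+09


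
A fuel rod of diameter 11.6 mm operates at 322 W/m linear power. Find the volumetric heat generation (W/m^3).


r = D / 2 / 1000 = 11.6 / 2 / 1000 = 0.0058 m
q''' = q' / (pi * r^2)
q''' = 322 / (pi * 0.0058^2)
q''' = 3.0468e+06 W/m^3

3.0468e+06


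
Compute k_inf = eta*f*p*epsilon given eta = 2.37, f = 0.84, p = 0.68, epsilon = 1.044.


k_inf = eta * f * p * epsilon
k_inf = 2.37 * 0.84 * 0.68 * 1.044
k_inf = 1.4133

1.4133


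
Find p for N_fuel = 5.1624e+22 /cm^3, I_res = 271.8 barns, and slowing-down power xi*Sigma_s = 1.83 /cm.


p = exp(-N * I * 1e-24 / (xi*Sigma_s))
p = exp(-5.1624e+22 * 271.8 * 1e-24 / 1.83)
p = 4.6782e-04

4.6782e-04


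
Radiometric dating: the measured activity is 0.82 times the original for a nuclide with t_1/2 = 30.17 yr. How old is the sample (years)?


lambda = ln(2) / t_half = ln(2) / 30.17 = 0.02297472 /yr
t = -ln(A/A0) / lambda
t = -ln(0.82) / 0.02297472
t = 8.6378 yr

8.6378


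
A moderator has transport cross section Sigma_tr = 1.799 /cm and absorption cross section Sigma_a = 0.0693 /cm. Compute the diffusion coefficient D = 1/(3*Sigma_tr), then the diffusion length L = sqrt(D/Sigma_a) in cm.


D = 1 / (3 * Sigma_tr) = 1 / (3 * 1.799) = 0.1852881 cm
L = sqrt(D / Sigma_a)
L = sqrt(0.1852881 / 0.0693)
L = 1.6351 cm

1.6351


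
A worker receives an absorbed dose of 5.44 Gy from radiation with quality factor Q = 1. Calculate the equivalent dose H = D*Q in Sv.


H = D * Q
H = 5.44 * 1
H = 5.4400 Sv

5.4400


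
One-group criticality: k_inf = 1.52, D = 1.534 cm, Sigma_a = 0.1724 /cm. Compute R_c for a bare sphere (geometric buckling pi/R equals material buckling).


L^2 = D / Sigma_a = 1.534 / 0.1724 = 8.897912 cm^2
B_m^2 = (k_inf - 1) / L^2 = (1.52 - 1) / 8.897912 = 0.05844068 /cm^2
For a bare sphere: B_g = pi/R, so R_c = pi / sqrt(B_m^2)
R_c = pi / sqrt(0.05844068) = 12.995 cm

12.995


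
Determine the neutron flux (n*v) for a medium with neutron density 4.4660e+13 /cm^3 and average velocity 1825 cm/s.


phi = n * v
phi = 4.4660e+13 * 1825
phi = 8.1504e+16 /cm^2/s

8.1504e+16


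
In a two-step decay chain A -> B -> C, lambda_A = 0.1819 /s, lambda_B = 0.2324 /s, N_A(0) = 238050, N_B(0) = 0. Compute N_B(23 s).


N_B(t) = lambda_A * N_A0 / (lambda_B - lambda_A) * [exp(-lambda_A*t) - exp(-lambda_B*t)]
exp(-0.1819*23) = 0.01524201; exp(-0.2324*23) = 0.004770997
N_B = 0.1819 * 238050 / (0.2324 - 0.1819) * (0.01524201 - 0.004770997)
N_B = 8978.4

8978.4


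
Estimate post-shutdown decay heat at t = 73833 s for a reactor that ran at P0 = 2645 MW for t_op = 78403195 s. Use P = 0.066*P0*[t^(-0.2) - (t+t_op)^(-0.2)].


P/P0 = 0.066 * [t^(-0.2) - (t + t_op)^(-0.2)]
P/P0 = 0.066 * [73833^(-0.2) - (73833 + 78403195)^(-0.2)]
P/P0 = 0.066 * [0.1062551 - 0.02636644] = 0.005272652
P = 2645 * 0.005272652 = 13.946 MW

13.946


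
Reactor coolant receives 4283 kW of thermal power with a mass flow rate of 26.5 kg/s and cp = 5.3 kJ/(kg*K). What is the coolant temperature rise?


dT = Q / (m_dot * cp)
dT = 4283 / (26.5 * 5.3)
dT = 30.495 C

30.495


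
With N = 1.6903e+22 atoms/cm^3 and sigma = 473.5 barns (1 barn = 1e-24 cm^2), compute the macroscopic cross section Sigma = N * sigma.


Sigma = N * sigma_barns * 1e-24
Sigma = 1.6903e+22 * 473.5 * 1e-24
Sigma = 8.0036 /cm

8.0036


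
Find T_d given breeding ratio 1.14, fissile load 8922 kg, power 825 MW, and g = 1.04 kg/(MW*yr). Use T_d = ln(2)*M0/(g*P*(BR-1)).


Breeding gain G = BR - 1 = 1.14 - 1 = 0.14
Fissile production rate = g * P * G = 1.04 * 825 * 0.14 = 120.12 kg/yr
T_d = ln(2) * M0 / (g * P * G)
T_d = ln(2) * 8922 / 120.12 = 51.484 yr

51.484


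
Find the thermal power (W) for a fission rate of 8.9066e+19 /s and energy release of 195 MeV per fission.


P = fission_rate * E_MeV * 1.602e-13
P = 8.9066e+19 * 195 * 1.602e-13
P = 2.7823e+09 W

2.7823e+09


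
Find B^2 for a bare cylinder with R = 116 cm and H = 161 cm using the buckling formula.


B^2 = (2.405/R)^2 + (pi/H)^2
B^2 = (2.405/116)^2 + (pi/161)^2
B^2 = 8.1060e-04 /cm^2

8.1060e-04


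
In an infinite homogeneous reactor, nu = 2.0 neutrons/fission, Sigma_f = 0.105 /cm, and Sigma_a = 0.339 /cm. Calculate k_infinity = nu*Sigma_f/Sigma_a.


k_inf = nu * Sigma_f / Sigma_a
k_inf = 2.0 * 0.105 / 0.339
k_inf = 0.61947

0.61947


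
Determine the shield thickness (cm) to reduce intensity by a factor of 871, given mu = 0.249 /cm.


x = ln(factor) / mu
x = ln(871) / 0.249
x = 27.187 cm

27.187


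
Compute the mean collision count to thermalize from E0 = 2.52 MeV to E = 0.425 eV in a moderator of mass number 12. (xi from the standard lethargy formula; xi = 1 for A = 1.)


xi = 1 + (A-1)^2/(2A)*ln((A-1)/(A+1)) = 0.1577690 (for A = 12)
n = ln(E0/E) / xi
n = ln(2.52e6 / 0.425) / 0.1577690
n = ln(5.929412e+06) / 0.1577690 = 98.850

98.850


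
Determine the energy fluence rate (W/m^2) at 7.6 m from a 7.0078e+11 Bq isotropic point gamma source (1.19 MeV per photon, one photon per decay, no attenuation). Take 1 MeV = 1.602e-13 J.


psi = A * E * 1.602e-13 / (4*pi*r^2)
psi = 7.0078e+11 * 1.19 * 1.602e-13 / (4*pi*7.6^2)
psi = 1.8406e-04 W/m^2

1.8406e-04


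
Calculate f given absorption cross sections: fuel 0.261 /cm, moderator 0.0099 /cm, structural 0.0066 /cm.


f = Sigma_a_fuel / (Sigma_a_fuel + Sigma_a_mod + Sigma_a_other)
f = 0.261 / (0.261 + 0.0099 + 0.0066)
f = 0.94054

0.94054


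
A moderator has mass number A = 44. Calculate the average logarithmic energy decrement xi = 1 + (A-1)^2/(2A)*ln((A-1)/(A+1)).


xi = 1 + (A-1)^2/(2A) * ln((A-1)/(A+1))
xi = 1 + (44-1)^2/(2*44) * ln((44-1)/(44 +1))
xi = 0.044774

0.044774


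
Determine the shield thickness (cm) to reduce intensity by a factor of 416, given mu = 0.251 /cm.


x = ln(factor) / mu
x = ln(416) / 0.251
x = 24.027 cm

24.027


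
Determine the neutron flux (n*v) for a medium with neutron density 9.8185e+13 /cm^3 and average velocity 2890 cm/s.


phi = n * v
phi = 9.8185e+13 * 2890
phi = 2.8375e+17 /cm^2/s

2.8375e+17


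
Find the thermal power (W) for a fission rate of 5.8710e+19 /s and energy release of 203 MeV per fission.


P = fission_rate * E_MeV * 1.602e-13
P = 5.8710e+19 * 203 * 1.602e-13
P = 1.9093e+09 W

1.9093e+09


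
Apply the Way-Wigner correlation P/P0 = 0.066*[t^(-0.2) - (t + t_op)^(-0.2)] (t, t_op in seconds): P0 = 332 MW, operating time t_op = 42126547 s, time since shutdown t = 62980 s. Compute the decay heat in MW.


P/P0 = 0.066 * [t^(-0.2) - (t + t_op)^(-0.2)]
P/P0 = 0.066 * [62980^(-0.2) - (62980 + 42126547)^(-0.2)]
P/P0 = 0.066 * [0.1096881 - 0.02985101] = 0.005269248
P = 332 * 0.005269248 = 1.7494 MW

1.7494


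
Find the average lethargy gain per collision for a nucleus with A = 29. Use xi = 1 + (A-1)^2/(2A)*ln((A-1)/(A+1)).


xi = 1 + (A-1)^2/(2A) * ln((A-1)/(A+1))
xi = 1 + (29-1)^2/(2*29) * ln((29-1)/(29 +1))
xi = 0.067407

0.067407


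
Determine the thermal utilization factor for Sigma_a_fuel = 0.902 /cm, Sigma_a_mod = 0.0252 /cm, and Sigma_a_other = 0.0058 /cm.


f = Sigma_a_fuel / (Sigma_a_fuel + Sigma_a_mod + Sigma_a_other)
f = 0.902 / (0.902 + 0.0252 + 0.0058)
f = 0.96677

0.96677


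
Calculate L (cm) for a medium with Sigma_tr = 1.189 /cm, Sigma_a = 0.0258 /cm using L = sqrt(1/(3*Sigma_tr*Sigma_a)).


D = 1 / (3 * Sigma_tr) = 1 / (3 * 1.189) = 0.2803476 cm
L = sqrt(D / Sigma_a)
L = sqrt(0.2803476 / 0.0258)
L = 3.2964 cm

3.2964


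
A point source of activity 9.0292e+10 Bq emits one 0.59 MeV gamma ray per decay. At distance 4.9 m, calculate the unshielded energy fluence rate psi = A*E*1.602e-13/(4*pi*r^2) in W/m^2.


psi = A * E * 1.602e-13 / (4*pi*r^2)
psi = 9.0292e+10 * 0.59 * 1.602e-13 / (4*pi*4.9^2)
psi = 2.8285e-05 W/m^2

2.8285e-05


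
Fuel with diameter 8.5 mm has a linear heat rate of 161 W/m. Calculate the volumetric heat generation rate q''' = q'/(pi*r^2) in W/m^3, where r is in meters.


r = D / 2 / 1000 = 8.5 / 2 / 1000 = 0.00425 m
q''' = q' / (pi * r^2)
q''' = 161 / (pi * 0.00425^2)
q''' = 2.8373e+06 W/m^3

2.8373e+06


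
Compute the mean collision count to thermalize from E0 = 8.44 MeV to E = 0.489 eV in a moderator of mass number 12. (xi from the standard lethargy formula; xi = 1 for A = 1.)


xi = 1 + (A-1)^2/(2A)*ln((A-1)/(A+1)) = 0.1577690 (for A = 12)
n = ln(E0/E) / xi
n = ln(8.44e6 / 0.489) / 0.1577690
n = ln(1.725971e+07) / 0.1577690 = 105.62

105.62


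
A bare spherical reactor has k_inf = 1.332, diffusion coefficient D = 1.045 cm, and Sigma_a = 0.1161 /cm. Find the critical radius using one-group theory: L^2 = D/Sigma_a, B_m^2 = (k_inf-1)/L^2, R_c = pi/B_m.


L^2 = D / Sigma_a = 1.045 / 0.1161 = 9.000861 cm^2
B_m^2 = (k_inf - 1) / L^2 = (1.332 - 1) / 9.000861 = 0.03688536 /cm^2
For a bare sphere: B_g = pi/R, so R_c = pi / sqrt(B_m^2)
R_c = pi / sqrt(0.03688536) = 16.358 cm

16.358


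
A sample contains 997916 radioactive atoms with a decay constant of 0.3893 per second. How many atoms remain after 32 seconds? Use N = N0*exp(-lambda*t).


N = N0 * exp(-lambda * t)
N = 997916 * exp(-0.3893 * 32)
N = 3.8800

3.8800


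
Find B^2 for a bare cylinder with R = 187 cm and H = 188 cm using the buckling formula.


B^2 = (2.405/R)^2 + (pi/H)^2
B^2 = (2.405/187)^2 + (pi/188)^2
B^2 = 4.4465e-04 /cm^2

4.4465e-04


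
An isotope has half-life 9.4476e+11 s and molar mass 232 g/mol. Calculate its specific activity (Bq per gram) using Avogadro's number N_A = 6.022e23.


lambda = ln(2) / t_half = ln(2) / 9.4476e+11 = 7.336754e-13 /s
SA = lambda * N_A / M
SA = 7.336754e-13 * 6.022e23 / 232
SA = 1.9044e+09 Bq/g

1.9044e+09


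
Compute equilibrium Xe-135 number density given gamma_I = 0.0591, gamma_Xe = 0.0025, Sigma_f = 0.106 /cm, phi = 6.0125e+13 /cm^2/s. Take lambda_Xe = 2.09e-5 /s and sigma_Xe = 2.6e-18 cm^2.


Xe_eq = (gamma_I + gamma_Xe) * Sigma_f * phi / (lambda_Xe + sigma_Xe * phi)
Numerator = (0.0591 + 0.0025) * 0.106 * 6.0125e+13 = 3.925922e+11
Denominator = 2.09e-5 + 2.6e-18 * 6.0125e+13 = 1.772250e-04
Xe_eq = 3.925922e+11 / 1.772250e-04 = 2.2152e+15 /cm^3

2.2152e+15


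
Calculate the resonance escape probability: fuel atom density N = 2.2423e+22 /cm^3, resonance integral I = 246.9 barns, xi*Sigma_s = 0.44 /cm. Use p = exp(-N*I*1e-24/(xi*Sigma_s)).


p = exp(-N * I * 1e-24 / (xi*Sigma_s))
p = exp(-2.2423e+22 * 246.9 * 1e-24 / 0.44)
p = 3.4320e-06

3.4320e-06


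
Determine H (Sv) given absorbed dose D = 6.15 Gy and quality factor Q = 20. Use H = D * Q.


H = D * Q
H = 6.15 * 20
H = 123.00 Sv

123.00


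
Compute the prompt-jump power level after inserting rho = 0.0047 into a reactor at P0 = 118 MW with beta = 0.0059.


P1/P0 = beta / (beta - rho)
P1/P0 = 0.0059 / (0.0059 - 0.0047) = 4.916667
P1 = 118 * 4.916667 = 580.17 MW

580.17


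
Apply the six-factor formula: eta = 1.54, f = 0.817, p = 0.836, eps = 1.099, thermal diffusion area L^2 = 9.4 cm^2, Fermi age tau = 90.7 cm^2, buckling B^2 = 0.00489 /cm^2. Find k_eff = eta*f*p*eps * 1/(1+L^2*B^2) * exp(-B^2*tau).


k_inf = eta*f*p*eps = 1.54*0.817*0.836*1.099 = 1.155970
P_TNL = 1/(1 + L^2*B^2) = 1/(1 + 9.4*0.00489) = 0.9560540
P_FNL = exp(-B^2*tau) = exp(-0.00489*90.7) = 0.6417715
k_eff = k_inf * P_TNL * P_FNL = 1.155970 * 0.9560540 * 0.6417715
k_eff = 0.70927

0.70927


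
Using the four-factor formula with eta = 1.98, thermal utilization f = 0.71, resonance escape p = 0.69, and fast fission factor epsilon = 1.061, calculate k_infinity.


k_inf = eta * f * p * epsilon
k_inf = 1.98 * 0.71 * 0.69 * 1.061
k_inf = 1.0292

1.0292


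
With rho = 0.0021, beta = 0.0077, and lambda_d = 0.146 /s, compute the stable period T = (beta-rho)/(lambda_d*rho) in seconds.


T = (beta - rho) / (lambda_d * rho)
T = (0.0077 - 0.0021) / (0.146 * 0.0021)
T = 18.265 s

18.265


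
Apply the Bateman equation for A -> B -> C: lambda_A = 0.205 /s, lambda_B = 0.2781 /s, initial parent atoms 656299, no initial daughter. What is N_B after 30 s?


N_B(t) = lambda_A * N_A0 / (lambda_B - lambda_A) * [exp(-lambda_A*t) - exp(-lambda_B*t)]
exp(-0.205*30) = 0.002133482; exp(-0.2781*30) = 2.380571e-04
N_B = 0.205 * 656299 / (0.2781 - 0.205) * (0.002133482 - 2.380571e-04)
N_B = 3488.5

3488.5


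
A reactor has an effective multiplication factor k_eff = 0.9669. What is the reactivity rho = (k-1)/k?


rho = (k_eff - 1) / k_eff
rho = (0.9669 - 1) / 0.9669
rho = -0.034233

-0.034233


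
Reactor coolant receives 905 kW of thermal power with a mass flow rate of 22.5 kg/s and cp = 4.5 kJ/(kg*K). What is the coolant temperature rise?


dT = Q / (m_dot * cp)
dT = 905 / (22.5 * 4.5)
dT = 8.9383 C

8.9383


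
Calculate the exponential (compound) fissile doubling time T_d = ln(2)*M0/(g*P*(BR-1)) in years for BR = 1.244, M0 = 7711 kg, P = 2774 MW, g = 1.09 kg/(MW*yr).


Breeding gain G = BR - 1 = 1.244 - 1 = 0.244
Fissile production rate = g * P * G = 1.09 * 2774 * 0.244 = 737.77304 kg/yr
T_d = ln(2) * M0 / (g * P * G)
T_d = ln(2) * 7711 / 737.77304 = 7.2446 yr

7.2446


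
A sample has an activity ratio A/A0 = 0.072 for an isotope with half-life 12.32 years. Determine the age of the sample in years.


lambda = ln(2) / t_half = ln(2) / 12.32 = 0.05626195 /yr
t = -ln(A/A0) / lambda
t = -ln(0.072) / 0.05626195
t = 46.765 yr

46.765


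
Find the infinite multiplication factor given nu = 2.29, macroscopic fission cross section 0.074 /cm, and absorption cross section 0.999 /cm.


k_inf = nu * Sigma_f / Sigma_a
k_inf = 2.29 * 0.074 / 0.999
k_inf = 0.16963

0.16963


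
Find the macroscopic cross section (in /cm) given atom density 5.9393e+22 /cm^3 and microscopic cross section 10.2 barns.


Sigma = N * sigma_barns * 1e-24
Sigma = 5.9393e+22 * 10.2 * 1e-24
Sigma = 0.60581 /cm

0.60581


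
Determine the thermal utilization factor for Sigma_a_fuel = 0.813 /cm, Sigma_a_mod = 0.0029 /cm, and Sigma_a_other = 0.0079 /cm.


f = Sigma_a_fuel / (Sigma_a_fuel + Sigma_a_mod + Sigma_a_other)
f = 0.813 / (0.813 + 0.0029 + 0.0079)
f = 0.98689

0.98689


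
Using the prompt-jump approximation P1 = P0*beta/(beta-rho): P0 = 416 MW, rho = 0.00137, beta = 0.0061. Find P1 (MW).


P1/P0 = beta / (beta - rho)
P1/P0 = 0.0061 / (0.0061 - 0.00137) = 1.289641
P1 = 416 * 1.289641 = 536.49 MW

536.49


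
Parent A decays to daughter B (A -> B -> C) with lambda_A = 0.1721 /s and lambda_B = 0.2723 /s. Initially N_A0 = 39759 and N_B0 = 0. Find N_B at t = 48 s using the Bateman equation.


N_B(t) = lambda_A * N_A0 / (lambda_B - lambda_A) * [exp(-lambda_A*t) - exp(-lambda_B*t)]
exp(-0.1721*48) = 2.584521e-04; exp(-0.2723*48) = 2.106674e-06
N_B = 0.1721 * 39759 / (0.2723 - 0.1721) * (2.584521e-04 - 2.106674e-06)
N_B = 17.505

17.505


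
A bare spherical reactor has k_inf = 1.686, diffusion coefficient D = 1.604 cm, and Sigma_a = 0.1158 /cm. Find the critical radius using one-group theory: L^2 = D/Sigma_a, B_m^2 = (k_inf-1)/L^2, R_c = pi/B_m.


L^2 = D / Sigma_a = 1.604 / 0.1158 = 13.85147 cm^2
B_m^2 = (k_inf - 1) / L^2 = (1.686 - 1) / 13.85147 = 0.04952543 /cm^2
For a bare sphere: B_g = pi/R, so R_c = pi / sqrt(B_m^2)
R_c = pi / sqrt(0.04952543) = 14.117 cm

14.117


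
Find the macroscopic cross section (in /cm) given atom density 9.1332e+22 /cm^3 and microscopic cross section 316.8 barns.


Sigma = N * sigma_barns * 1e-24
Sigma = 9.1332e+22 * 316.8 * 1e-24
Sigma = 28.934 /cm

28.934


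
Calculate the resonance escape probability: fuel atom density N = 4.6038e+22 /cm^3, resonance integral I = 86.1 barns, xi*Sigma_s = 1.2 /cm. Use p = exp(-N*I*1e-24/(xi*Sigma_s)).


p = exp(-N * I * 1e-24 / (xi*Sigma_s))
p = exp(-4.6038e+22 * 86.1 * 1e-24 / 1.2)
p = 0.036764

0.036764


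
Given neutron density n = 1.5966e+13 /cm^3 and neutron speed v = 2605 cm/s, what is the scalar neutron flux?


phi = n * v
phi = 1.5966e+13 * 2605
phi = 4.1591e+16 /cm^2/s

4.1591e+16


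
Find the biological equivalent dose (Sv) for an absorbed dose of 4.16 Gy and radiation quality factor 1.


H = D * Q
H = 4.16 * 1
H = 4.1600 Sv

4.1600


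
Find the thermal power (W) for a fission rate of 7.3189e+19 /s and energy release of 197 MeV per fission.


P = fission_rate * E_MeV * 1.602e-13
P = 7.3189e+19 * 197 * 1.602e-13
P = 2.3098e+09 W

2.3098e+09


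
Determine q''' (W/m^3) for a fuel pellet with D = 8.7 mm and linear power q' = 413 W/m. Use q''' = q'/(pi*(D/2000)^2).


r = D / 2 / 1000 = 8.7 / 2 / 1000 = 0.00435 m
q''' = q' / (pi * r^2)
q''' = 413 / (pi * 0.00435^2)
q''' = 6.9474e+06 W/m^3

6.9474e+06


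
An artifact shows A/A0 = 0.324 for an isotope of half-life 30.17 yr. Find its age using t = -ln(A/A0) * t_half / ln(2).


lambda = ln(2) / t_half = ln(2) / 30.17 = 0.02297472 /yr
t = -ln(A/A0) / lambda
t = -ln(0.324) / 0.02297472
t = 49.054 yr

49.054


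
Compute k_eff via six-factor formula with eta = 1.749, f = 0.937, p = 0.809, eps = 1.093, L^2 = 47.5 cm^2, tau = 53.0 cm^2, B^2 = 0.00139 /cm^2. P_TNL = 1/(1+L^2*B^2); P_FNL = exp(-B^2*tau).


k_inf = eta*f*p*eps = 1.749*0.937*0.809*1.093 = 1.449099
P_TNL = 1/(1 + L^2*B^2) = 1/(1 + 47.5*0.00139) = 0.9380643
P_FNL = exp(-B^2*tau) = exp(-0.00139*53.0) = 0.9289782
k_eff = k_inf * P_TNL * P_FNL = 1.449099 * 0.9380643 * 0.9289782
k_eff = 1.2628

1.2628


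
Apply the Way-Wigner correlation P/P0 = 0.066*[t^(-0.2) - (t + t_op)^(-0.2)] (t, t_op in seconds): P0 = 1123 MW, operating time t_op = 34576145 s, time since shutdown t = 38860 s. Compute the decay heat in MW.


P/P0 = 0.066 * [t^(-0.2) - (t + t_op)^(-0.2)]
P/P0 = 0.066 * [38860^(-0.2) - (38860 + 34576145)^(-0.2)]
P/P0 = 0.066 * [0.1208090 - 0.03105611] = 0.005923691
P = 1123 * 0.005923691 = 6.6523 MW

6.6523


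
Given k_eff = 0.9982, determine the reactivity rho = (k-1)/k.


rho = (k_eff - 1) / k_eff
rho = (0.9982 - 1) / 0.9982
rho = -0.0018032

-0.0018032


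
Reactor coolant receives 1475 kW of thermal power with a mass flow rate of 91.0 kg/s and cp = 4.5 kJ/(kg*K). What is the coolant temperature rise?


dT = Q / (m_dot * cp)
dT = 1475 / (91.0 * 4.5)
dT = 3.6020 C

3.6020


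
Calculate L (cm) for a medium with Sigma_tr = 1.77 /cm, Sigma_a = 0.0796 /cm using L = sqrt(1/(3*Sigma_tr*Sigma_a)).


D = 1 / (3 * Sigma_tr) = 1 / (3 * 1.77) = 0.1883239 cm
L = sqrt(D / Sigma_a)
L = sqrt(0.1883239 / 0.0796)
L = 1.5381 cm

1.5381


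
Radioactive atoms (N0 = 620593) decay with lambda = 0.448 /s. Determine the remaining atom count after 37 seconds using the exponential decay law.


N = N0 * exp(-lambda * t)
N = 620593 * exp(-0.448 * 37)
N = 0.039259

0.039259


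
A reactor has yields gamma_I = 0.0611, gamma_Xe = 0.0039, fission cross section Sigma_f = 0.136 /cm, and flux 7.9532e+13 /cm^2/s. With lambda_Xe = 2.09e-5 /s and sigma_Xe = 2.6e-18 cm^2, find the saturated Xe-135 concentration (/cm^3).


Xe_eq = (gamma_I + gamma_Xe) * Sigma_f * phi / (lambda_Xe + sigma_Xe * phi)
Numerator = (0.0611 + 0.0039) * 0.136 * 7.9532e+13 = 7.030629e+11
Denominator = 2.09e-5 + 2.6e-18 * 7.9532e+13 = 2.276832e-04
Xe_eq = 7.030629e+11 / 2.276832e-04 = 3.0879e+15 /cm^3

3.0879e+15


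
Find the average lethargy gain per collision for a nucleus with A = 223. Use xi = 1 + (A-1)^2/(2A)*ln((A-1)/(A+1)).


xi = 1 + (A-1)^2/(2A) * ln((A-1)/(A+1))
xi = 1 + (223-1)^2/(2*223) * ln((223-1)/(223 +1))
xi = 0.0089419

0.0089419


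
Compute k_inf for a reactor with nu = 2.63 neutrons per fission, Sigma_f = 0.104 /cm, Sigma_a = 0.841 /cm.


k_inf = nu * Sigma_f / Sigma_a
k_inf = 2.63 * 0.104 / 0.841
k_inf = 0.32523

0.32523


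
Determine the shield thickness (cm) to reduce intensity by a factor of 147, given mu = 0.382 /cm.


x = ln(factor) / mu
x = ln(147) / 0.382
x = 13.064 cm

13.064


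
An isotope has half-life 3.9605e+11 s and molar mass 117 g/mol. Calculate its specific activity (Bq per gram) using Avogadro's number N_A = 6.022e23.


lambda = ln(2) / t_half = ln(2) / 3.9605e+11 = 1.750151e-12 /s
SA = lambda * N_A / M
SA = 1.750151e-12 * 6.022e23 / 117
SA = 9.0080e+09 Bq/g

9.0080e+09


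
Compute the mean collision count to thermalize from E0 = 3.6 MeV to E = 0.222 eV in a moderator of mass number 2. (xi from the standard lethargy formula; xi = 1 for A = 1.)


xi = 1 + (A-1)^2/(2A)*ln((A-1)/(A+1)) = 0.7253469 (for A = 2)
n = ln(E0/E) / xi
n = ln(3.6e6 / 0.222) / 0.7253469
n = ln(1.621622e+07) / 0.7253469 = 22.888

22.888


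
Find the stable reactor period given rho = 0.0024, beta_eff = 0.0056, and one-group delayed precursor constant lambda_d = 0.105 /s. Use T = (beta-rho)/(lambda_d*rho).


T = (beta - rho) / (lambda_d * rho)
T = (0.0056 - 0.0024) / (0.105 * 0.0024)
T = 12.698 s

12.698


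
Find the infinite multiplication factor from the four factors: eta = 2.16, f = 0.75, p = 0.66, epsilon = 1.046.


k_inf = eta * f * p * epsilon
k_inf = 2.16 * 0.75 * 0.66 * 1.046
k_inf = 1.1184

1.1184


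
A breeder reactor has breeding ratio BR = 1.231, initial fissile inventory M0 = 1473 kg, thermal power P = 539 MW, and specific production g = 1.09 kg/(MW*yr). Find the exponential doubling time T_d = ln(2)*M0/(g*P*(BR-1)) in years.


Breeding gain G = BR - 1 = 1.231 - 1 = 0.231
Fissile production rate = g * P * G = 1.09 * 539 * 0.231 = 135.71481 kg/yr
T_d = ln(2) * M0 / (g * P * G)
T_d = ln(2) * 1473 / 135.71481 = 7.5232 yr

7.5232


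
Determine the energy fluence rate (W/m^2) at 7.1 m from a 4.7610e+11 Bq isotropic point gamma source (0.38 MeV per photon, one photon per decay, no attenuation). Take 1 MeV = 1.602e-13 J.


psi = A * E * 1.602e-13 / (4*pi*r^2)
psi = 4.7610e+11 * 0.38 * 1.602e-13 / (4*pi*7.1^2)
psi = 4.5753e-05 W/m^2

4.5753e-05


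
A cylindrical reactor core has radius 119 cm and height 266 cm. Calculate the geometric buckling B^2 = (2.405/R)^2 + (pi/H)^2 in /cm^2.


B^2 = (2.405/R)^2 + (pi/H)^2
B^2 = (2.405/119)^2 + (pi/266)^2
B^2 = 5.4794e-04 /cm^2

5.4794e-04


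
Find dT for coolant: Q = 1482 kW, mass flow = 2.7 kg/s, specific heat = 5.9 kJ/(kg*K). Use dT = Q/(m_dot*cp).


dT = Q / (m_dot * cp)
dT = 1482 / (2.7 * 5.9)
dT = 93.032 C

93.032


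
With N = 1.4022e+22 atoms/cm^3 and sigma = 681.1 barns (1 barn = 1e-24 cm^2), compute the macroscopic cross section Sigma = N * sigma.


Sigma = N * sigma_barns * 1e-24
Sigma = 1.4022e+22 * 681.1 * 1e-24
Sigma = 9.5504 /cm

9.5504


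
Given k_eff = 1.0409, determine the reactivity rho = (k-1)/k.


rho = (k_eff - 1) / k_eff
rho = (1.0409 - 1) / 1.0409
rho = 0.039293

0.039293


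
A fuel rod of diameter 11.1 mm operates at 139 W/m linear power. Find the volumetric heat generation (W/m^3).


r = D / 2 / 1000 = 11.1 / 2 / 1000 = 0.00555 m
q''' = q' / (pi * r^2)
q''' = 139 / (pi * 0.00555^2)
q''' = 1.4364e+06 W/m^3

1.4364e+06


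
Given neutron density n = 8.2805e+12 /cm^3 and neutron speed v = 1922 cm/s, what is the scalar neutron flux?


phi = n * v
phi = 8.2805e+12 * 1922
phi = 1.5915e+16 /cm^2/s

1.5915e+16


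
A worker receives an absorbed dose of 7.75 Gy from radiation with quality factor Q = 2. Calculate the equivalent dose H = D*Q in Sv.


H = D * Q
H = 7.75 * 2
H = 15.500 Sv

15.500


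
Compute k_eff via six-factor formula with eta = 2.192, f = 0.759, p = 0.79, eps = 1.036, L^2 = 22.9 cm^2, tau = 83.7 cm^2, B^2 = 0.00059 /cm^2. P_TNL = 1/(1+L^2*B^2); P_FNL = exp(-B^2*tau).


k_inf = eta*f*p*eps = 2.192*0.759*0.79*1.036 = 1.361662
P_TNL = 1/(1 + L^2*B^2) = 1/(1 + 22.9*0.00059) = 0.9866691
P_FNL = exp(-B^2*tau) = exp(-0.00059*83.7) = 0.9518165
k_eff = k_inf * P_TNL * P_FNL = 1.361662 * 0.9866691 * 0.9518165
k_eff = 1.2788

1.2788


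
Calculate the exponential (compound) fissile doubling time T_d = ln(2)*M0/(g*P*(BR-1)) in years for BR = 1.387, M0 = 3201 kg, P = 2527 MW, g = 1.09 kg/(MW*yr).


Breeding gain G = BR - 1 = 1.387 - 1 = 0.387
Fissile production rate = g * P * G = 1.09 * 2527 * 0.387 = 1065.96441 kg/yr
T_d = ln(2) * M0 / (g * P * G)
T_d = ln(2) * 3201 / 1065.96441 = 2.0815 yr

2.0815


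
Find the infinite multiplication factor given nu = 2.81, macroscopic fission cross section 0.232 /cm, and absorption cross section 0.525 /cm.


k_inf = nu * Sigma_f / Sigma_a
k_inf = 2.81 * 0.232 / 0.525
k_inf = 1.2418

1.2418


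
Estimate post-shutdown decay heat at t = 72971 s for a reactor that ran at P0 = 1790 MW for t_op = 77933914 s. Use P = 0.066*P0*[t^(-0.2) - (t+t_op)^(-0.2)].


P/P0 = 0.066 * [t^(-0.2) - (t + t_op)^(-0.2)]
P/P0 = 0.066 * [72971^(-0.2) - (72971 + 77933914)^(-0.2)]
P/P0 = 0.066 * [0.1065050 - 0.02639815] = 0.005287052
P = 1790 * 0.005287052 = 9.4638 MW

9.4638


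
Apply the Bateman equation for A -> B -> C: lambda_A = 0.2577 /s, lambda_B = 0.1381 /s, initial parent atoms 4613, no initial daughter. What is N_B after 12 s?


N_B(t) = lambda_A * N_A0 / (lambda_B - lambda_A) * [exp(-lambda_A*t) - exp(-lambda_B*t)]
exp(-0.2577*12) = 0.04539288; exp(-0.1381*12) = 0.1906721
N_B = 0.2577 * 4613 / (0.1381 - 0.2577) * (0.04539288 - 0.1906721)
N_B = 1444.0

1444.0


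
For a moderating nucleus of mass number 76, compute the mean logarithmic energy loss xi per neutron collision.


xi = 1 + (A-1)^2/(2A) * ln((A-1)/(A+1))
xi = 1 + (76-1)^2/(2*76) * ln((76-1)/(76 +1))
xi = 0.026086

0.026086


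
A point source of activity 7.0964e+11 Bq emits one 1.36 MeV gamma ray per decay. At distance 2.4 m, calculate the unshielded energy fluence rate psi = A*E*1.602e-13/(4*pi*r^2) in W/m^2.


psi = A * E * 1.602e-13 / (4*pi*r^2)
psi = 7.0964e+11 * 1.36 * 1.602e-13 / (4*pi*2.4^2)
psi = 0.0021360 W/m^2

0.0021360


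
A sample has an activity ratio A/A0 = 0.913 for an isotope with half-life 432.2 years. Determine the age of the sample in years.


lambda = ln(2) / t_half = ln(2) / 432.2 = 0.001603765 /yr
t = -ln(A/A0) / lambda
t = -ln(0.913) / 0.001603765
t = 56.754 yr

56.754


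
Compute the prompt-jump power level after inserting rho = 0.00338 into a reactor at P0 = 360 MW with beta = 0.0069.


P1/P0 = beta / (beta - rho)
P1/P0 = 0.0069 / (0.0069 - 0.00338) = 1.960227
P1 = 360 * 1.960227 = 705.68 MW

705.68


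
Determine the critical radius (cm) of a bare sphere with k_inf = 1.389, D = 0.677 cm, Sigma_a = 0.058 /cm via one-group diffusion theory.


L^2 = D / Sigma_a = 0.677 / 0.058 = 11.67241 cm^2
B_m^2 = (k_inf - 1) / L^2 = (1.389 - 1) / 11.67241 = 0.03332645 /cm^2
For a bare sphere: B_g = pi/R, so R_c = pi / sqrt(B_m^2)
R_c = pi / sqrt(0.03332645) = 17.209 cm

17.209


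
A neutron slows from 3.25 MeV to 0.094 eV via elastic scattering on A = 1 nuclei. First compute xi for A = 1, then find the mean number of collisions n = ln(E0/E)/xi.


xi = 1 + (A-1)^2/(2A)*ln((A-1)/(A+1)) = 1 (for A = 1)
n = ln(E0/E) / xi
n = ln(3.25e6 / 0.094) / 1
n = ln(3.457447e+07) / 1 = 17.359

17.359


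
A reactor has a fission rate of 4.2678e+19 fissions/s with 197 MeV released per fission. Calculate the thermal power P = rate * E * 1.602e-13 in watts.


P = fission_rate * E_MeV * 1.602e-13
P = 4.2678e+19 * 197 * 1.602e-13
P = 1.3469e+09 W

1.3469e+09


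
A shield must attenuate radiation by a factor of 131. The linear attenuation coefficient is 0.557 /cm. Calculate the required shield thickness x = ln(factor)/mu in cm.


x = ln(factor) / mu
x = ln(131) / 0.557
x = 8.7526 cm

8.7526


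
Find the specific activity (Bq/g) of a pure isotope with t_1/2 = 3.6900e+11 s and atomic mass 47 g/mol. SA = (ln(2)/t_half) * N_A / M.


lambda = ln(2) / t_half = ln(2) / 3.6900e+11 = 1.878448e-12 /s
SA = lambda * N_A / M
SA = 1.878448e-12 * 6.022e23 / 47
SA = 2.4068e+10 Bq/g

2.4068e+10


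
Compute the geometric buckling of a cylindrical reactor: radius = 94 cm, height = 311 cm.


B^2 = (2.405/R)^2 + (pi/H)^2
B^2 = (2.405/94)^2 + (pi/311)^2
B^2 = 7.5664e-04 /cm^2

7.5664e-04


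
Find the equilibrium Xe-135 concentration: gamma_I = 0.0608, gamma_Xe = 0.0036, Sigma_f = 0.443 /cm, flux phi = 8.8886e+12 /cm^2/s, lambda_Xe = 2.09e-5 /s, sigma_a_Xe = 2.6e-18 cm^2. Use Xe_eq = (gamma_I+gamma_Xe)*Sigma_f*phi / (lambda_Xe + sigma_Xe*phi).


Xe_eq = (gamma_I + gamma_Xe) * Sigma_f * phi / (lambda_Xe + sigma_Xe * phi)
Numerator = (0.0608 + 0.0036) * 0.443 * 8.8886e+12 = 2.535846e+11
Denominator = 2.09e-5 + 2.6e-18 * 8.8886e+12 = 4.401036e-05
Xe_eq = 2.535846e+11 / 4.401036e-05 = 5.7619e+15 /cm^3

5.7619e+15


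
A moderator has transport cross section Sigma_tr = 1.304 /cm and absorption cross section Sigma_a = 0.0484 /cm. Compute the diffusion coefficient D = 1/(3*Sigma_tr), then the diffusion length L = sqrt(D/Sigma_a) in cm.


D = 1 / (3 * Sigma_tr) = 1 / (3 * 1.304) = 0.2556237 cm
L = sqrt(D / Sigma_a)
L = sqrt(0.2556237 / 0.0484)
L = 2.2981 cm

2.2981


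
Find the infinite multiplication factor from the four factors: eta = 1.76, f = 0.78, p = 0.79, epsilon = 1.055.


k_inf = eta * f * p * epsilon
k_inf = 1.76 * 0.78 * 0.79 * 1.055
k_inf = 1.1442

1.1442


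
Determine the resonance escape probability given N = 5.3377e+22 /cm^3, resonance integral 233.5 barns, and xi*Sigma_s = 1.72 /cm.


p = exp(-N * I * 1e-24 / (xi*Sigma_s))
p = exp(-5.3377e+22 * 233.5 * 1e-24 / 1.72)
p = 7.1285e-04

7.1285e-04


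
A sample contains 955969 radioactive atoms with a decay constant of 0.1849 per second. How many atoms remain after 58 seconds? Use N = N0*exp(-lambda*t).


N = N0 * exp(-lambda * t)
N = 955969 * exp(-0.1849 * 58)
N = 21.037

21.037


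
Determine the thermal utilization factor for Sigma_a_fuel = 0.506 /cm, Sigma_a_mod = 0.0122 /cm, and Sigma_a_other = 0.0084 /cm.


f = Sigma_a_fuel / (Sigma_a_fuel + Sigma_a_mod + Sigma_a_other)
f = 0.506 / (0.506 + 0.0122 + 0.0084)
f = 0.96088

0.96088


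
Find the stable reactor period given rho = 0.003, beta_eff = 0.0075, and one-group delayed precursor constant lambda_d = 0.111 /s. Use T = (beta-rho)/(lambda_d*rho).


T = (beta - rho) / (lambda_d * rho)
T = (0.0075 - 0.003) / (0.111 * 0.003)
T = 13.514 s

13.514


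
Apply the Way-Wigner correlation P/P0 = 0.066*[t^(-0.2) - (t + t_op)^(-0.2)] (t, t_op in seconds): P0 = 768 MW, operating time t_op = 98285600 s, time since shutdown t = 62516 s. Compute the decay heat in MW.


P/P0 = 0.066 * [t^(-0.2) - (t + t_op)^(-0.2)]
P/P0 = 0.066 * [62516^(-0.2) - (62516 + 98285600)^(-0.2)]
P/P0 = 0.066 * [0.1098504 - 0.02520268] = 0.005586750
P = 768 * 0.005586750 = 4.2906 MW

4.2906


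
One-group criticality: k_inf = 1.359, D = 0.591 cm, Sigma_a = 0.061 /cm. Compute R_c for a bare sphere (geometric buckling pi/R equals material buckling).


L^2 = D / Sigma_a = 0.591 / 0.061 = 9.688525 cm^2
B_m^2 = (k_inf - 1) / L^2 = (1.359 - 1) / 9.688525 = 0.03705414 /cm^2
For a bare sphere: B_g = pi/R, so R_c = pi / sqrt(B_m^2)
R_c = pi / sqrt(0.03705414) = 16.320 cm

16.320


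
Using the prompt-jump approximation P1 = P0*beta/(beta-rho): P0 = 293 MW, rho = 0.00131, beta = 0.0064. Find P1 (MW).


P1/P0 = beta / (beta - rho)
P1/P0 = 0.0064 / (0.0064 - 0.00131) = 1.257367
P1 = 293 * 1.257367 = 368.41 MW

368.41


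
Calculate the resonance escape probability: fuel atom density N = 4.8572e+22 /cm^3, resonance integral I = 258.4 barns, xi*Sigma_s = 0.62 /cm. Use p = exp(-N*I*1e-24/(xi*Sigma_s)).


p = exp(-N * I * 1e-24 / (xi*Sigma_s))
p = exp(-4.8572e+22 * 258.4 * 1e-24 / 0.62)
p = 1.6156e-09

1.6156e-09


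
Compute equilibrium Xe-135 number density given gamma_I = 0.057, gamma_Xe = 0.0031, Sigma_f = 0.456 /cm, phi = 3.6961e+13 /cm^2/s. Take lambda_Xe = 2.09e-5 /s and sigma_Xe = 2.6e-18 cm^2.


Xe_eq = (gamma_I + gamma_Xe) * Sigma_f * phi / (lambda_Xe + sigma_Xe * phi)
Numerator = (0.057 + 0.0031) * 0.456 * 3.6961e+13 = 1.012938e+12
Denominator = 2.09e-5 + 2.6e-18 * 3.6961e+13 = 1.169986e-04
Xe_eq = 1.012938e+12 / 1.169986e-04 = 8.6577e+15 /cm^3

8.6577e+15


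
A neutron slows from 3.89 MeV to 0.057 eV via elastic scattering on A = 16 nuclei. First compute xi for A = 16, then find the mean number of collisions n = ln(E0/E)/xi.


xi = 1 + (A-1)^2/(2A)*ln((A-1)/(A+1)) = 0.1199467 (for A = 16)
n = ln(E0/E) / xi
n = ln(3.89e6 / 0.057) / 0.1199467
n = ln(6.824561e+07) / 0.1199467 = 150.39

150.39


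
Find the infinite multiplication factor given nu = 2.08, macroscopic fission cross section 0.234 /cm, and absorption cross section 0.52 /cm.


k_inf = nu * Sigma_f / Sigma_a
k_inf = 2.08 * 0.234 / 0.52
k_inf = 0.93600

0.93600


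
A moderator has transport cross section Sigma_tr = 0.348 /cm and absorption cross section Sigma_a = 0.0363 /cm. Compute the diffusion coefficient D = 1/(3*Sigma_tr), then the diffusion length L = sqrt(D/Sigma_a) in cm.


D = 1 / (3 * Sigma_tr) = 1 / (3 * 0.348) = 0.9578544 cm
L = sqrt(D / Sigma_a)
L = sqrt(0.9578544 / 0.0363)
L = 5.1368 cm

5.1368


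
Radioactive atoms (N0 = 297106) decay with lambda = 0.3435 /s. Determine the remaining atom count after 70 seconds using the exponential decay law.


N = N0 * exp(-lambda * t)
N = 297106 * exp(-0.3435 * 70)
N = 1.0723e-05

1.0723e-05


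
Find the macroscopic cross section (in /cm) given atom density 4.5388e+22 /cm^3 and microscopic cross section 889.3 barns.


Sigma = N * sigma_barns * 1e-24
Sigma = 4.5388e+22 * 889.3 * 1e-24
Sigma = 40.364 /cm

40.364


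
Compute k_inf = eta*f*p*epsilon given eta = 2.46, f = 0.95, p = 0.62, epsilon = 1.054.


k_inf = eta * f * p * epsilon
k_inf = 2.46 * 0.95 * 0.62 * 1.054
k_inf = 1.5272

1.5272


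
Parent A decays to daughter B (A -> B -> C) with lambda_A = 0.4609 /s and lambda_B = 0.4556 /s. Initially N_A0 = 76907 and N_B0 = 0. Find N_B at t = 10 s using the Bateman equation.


N_B(t) = lambda_A * N_A0 / (lambda_B - lambda_A) * [exp(-lambda_A*t) - exp(-lambda_B*t)]
exp(-0.4609*10) = 0.009961775; exp(-0.4556*10) = 0.01050399
N_B = 0.4609 * 76907 / (0.4556 - 0.4609) * (0.009961775 - 0.01050399)
N_B = 3626.3

3626.3


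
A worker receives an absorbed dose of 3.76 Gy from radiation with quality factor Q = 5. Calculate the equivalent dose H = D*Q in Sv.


H = D * Q
H = 3.76 * 5
H = 18.800 Sv

18.800


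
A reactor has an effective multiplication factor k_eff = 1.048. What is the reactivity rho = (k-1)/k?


rho = (k_eff - 1) / k_eff
rho = (1.048 - 1) / 1.048
rho = 0.045802

0.045802


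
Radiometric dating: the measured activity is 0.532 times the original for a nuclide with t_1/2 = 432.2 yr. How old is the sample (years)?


lambda = ln(2) / t_half = ln(2) / 432.2 = 0.001603765 /yr
t = -ln(A/A0) / lambda
t = -ln(0.532) / 0.001603765
t = 393.52 yr

393.52


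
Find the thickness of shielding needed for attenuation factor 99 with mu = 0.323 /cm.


x = ln(factor) / mu
x = ln(99) / 0.323
x = 14.226 cm

14.226


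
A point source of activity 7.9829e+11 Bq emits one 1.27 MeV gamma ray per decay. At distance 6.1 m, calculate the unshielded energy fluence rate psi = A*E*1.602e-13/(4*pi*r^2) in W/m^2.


psi = A * E * 1.602e-13 / (4*pi*r^2)
psi = 7.9829e+11 * 1.27 * 1.602e-13 / (4*pi*6.1^2)
psi = 3.4734e-04 W/m^2

3.4734e-04


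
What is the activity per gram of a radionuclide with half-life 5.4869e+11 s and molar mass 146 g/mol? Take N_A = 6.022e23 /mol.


lambda = ln(2) / t_half = ln(2) / 5.4869e+11 = 1.263276e-12 /s
SA = lambda * N_A / M
SA = 1.263276e-12 * 6.022e23 / 146
SA = 5.2106e+09 Bq/g

5.2106e+09


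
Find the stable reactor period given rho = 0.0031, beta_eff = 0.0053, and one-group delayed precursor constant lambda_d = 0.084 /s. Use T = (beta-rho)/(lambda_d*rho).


T = (beta - rho) / (lambda_d * rho)
T = (0.0053 - 0.0031) / (0.084 * 0.0031)
T = 8.4485 s

8.4485


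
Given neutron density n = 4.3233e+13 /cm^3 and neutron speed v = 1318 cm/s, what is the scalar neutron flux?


phi = n * v
phi = 4.3233e+13 * 1318
phi = 5.6981e+16 /cm^2/s

5.6981e+16


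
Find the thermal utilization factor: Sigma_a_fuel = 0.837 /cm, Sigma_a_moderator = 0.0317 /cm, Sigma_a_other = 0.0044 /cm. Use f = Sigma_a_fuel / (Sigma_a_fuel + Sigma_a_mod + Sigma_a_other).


f = Sigma_a_fuel / (Sigma_a_fuel + Sigma_a_mod + Sigma_a_other)
f = 0.837 / (0.837 + 0.0317 + 0.0044)
f = 0.95865

0.95865


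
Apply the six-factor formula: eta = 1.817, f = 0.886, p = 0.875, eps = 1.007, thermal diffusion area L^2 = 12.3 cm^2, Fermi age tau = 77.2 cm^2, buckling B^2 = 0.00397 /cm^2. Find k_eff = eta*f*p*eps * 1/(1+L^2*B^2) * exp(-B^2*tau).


k_inf = eta*f*p*eps = 1.817*0.886*0.875*1.007 = 1.418490
P_TNL = 1/(1 + L^2*B^2) = 1/(1 + 12.3*0.00397) = 0.9534425
P_FNL = exp(-B^2*tau) = exp(-0.00397*77.2) = 0.7360303
k_eff = k_inf * P_TNL * P_FNL = 1.418490 * 0.9534425 * 0.7360303
k_eff = 0.99544

0.99544


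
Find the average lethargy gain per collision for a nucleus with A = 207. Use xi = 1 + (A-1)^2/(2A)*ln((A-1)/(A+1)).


xi = 1 + (A-1)^2/(2A) * ln((A-1)/(A+1))
xi = 1 + (207-1)^2/(2*207) * ln((207-1)/(207 +1))
xi = 0.0096308

0.0096308


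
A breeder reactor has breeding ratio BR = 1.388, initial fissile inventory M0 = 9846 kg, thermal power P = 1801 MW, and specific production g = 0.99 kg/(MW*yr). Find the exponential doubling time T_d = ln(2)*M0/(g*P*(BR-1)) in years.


Breeding gain G = BR - 1 = 1.388 - 1 = 0.388
Fissile production rate = g * P * G = 0.99 * 1801 * 0.388 = 691.80012 kg/yr
T_d = ln(2) * M0 / (g * P * G)
T_d = ln(2) * 9846 / 691.80012 = 9.8652 yr

9.8652


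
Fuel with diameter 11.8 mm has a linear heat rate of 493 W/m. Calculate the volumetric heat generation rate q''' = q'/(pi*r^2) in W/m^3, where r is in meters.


r = D / 2 / 1000 = 11.8 / 2 / 1000 = 0.0059 m
q''' = q' / (pi * r^2)
q''' = 493 / (pi * 0.0059^2)
q''' = 4.5081e+06 W/m^3

4.5081e+06
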